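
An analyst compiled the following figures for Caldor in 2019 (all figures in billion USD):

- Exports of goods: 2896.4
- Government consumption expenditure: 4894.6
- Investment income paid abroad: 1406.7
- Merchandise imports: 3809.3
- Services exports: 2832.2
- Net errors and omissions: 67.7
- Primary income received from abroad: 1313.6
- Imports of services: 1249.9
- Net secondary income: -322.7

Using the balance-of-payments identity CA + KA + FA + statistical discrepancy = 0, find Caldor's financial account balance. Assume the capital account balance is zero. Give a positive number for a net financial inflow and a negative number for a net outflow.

Goods balance = 2896.4 - 3809.3 = -912.9
Services balance = 2832.2 - 1249.9 = 1582.3
Trade balance (goods + services) = -912.9 + 1582.3 = 669.4
Net primary income = 1313.6 - 1406.7 = -93.1
Net secondary income = -322.7
Current account = 669.4 + (-93.1) + (-322.7) = 253.6
Financial account = -(253.6 + 67.7) = -321.3

-321.3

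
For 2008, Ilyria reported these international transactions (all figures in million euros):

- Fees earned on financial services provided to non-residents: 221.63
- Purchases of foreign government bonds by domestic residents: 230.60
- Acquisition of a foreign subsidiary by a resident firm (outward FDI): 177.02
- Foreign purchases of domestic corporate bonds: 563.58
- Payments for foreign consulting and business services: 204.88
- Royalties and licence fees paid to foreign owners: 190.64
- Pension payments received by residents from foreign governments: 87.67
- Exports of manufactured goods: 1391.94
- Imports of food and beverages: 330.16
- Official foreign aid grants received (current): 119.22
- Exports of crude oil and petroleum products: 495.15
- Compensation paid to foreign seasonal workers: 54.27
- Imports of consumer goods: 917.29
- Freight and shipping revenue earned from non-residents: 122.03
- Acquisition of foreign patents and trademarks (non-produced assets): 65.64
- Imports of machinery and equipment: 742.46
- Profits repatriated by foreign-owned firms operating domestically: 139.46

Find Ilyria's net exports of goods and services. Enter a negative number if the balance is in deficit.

Goods: 1391.94 - 742.46 + 495.15 - 330.16 - 917.29 = -102.82
Services: -190.64 - 204.88 + 122.03 + 221.63 = -51.86
Trade balance = -102.82 + (-51.86) = -154.68
(Excluded from the trade balance — financial account: purchases of foreign government bonds by domestic residents 230.60, acquisition of a foreign subsidiary by a resident firm (outward FDI) 177.02, foreign purchases of domestic corporate bonds 563.58; secondary income: pension payments received by residents from foreign governments 87.67, official foreign aid grants received (current) 119.22; primary income: compensation paid to foreign seasonal workers 54.27, profits repatriated by foreign-owned firms operating domestically 139.46; capital account: acquisition of foreign patents and trademarks (non-produced assets) 65.64.)

-154.68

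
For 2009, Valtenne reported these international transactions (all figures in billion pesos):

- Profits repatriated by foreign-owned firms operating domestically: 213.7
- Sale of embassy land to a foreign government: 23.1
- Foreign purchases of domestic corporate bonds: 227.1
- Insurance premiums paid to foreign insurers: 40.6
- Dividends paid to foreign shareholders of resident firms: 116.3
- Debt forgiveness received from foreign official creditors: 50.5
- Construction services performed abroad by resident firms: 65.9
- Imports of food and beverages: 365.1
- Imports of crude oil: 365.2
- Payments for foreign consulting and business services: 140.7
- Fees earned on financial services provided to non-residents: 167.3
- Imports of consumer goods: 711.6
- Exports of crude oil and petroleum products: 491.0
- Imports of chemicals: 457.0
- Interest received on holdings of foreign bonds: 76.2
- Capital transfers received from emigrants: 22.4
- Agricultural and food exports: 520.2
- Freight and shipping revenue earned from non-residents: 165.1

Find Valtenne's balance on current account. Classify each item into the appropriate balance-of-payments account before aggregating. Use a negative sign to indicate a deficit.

-924.5

Goods: 491.0 + 520.2 - 365.1 - 711.6 - 457.0 - 365.2 = -887.7
Services: 65.9 - 140.7 - 40.6 + 167.3 + 165.1 = 217.0
Primary income: -116.3 - 213.7 + 76.2 = -253.8
Current account = (-887.7) + 217.0 + (-253.8) = -924.5
(Excluded from the current account — capital account: sale of embassy land to a foreign government 23.1, debt forgiveness received from foreign official creditors 50.5, capital transfers received from emigrants 22.4; financial account: foreign purchases of domestic corporate bonds 227.1.)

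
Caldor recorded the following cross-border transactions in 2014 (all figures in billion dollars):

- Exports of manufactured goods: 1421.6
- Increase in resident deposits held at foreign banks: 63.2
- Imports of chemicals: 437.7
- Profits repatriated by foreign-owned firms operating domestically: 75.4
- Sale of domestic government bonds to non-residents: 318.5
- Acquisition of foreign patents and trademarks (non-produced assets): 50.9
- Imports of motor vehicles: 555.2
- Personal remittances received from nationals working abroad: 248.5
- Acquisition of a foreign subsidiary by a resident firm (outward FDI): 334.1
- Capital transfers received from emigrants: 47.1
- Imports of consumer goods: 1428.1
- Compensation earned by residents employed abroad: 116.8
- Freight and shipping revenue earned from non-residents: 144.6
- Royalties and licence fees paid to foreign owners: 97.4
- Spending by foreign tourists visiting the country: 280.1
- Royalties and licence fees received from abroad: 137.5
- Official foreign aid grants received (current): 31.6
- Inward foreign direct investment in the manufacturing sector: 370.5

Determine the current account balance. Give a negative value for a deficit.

Goods: -555.2 + 1421.6 - 437.7 - 1428.1 = -999.4
Services: 137.5 - 97.4 + 144.6 + 280.1 = 464.8
Primary income: -75.4 + 116.8 = 41.4
Secondary income: 31.6 + 248.5 = 280.1
Current account = (-999.4) + 464.8 + 41.4 + 280.1 = -213.1
(Excluded from the current account — financial account: increase in resident deposits held at foreign banks 63.2, sale of domestic government bonds to non-residents 318.5, acquisition of a foreign subsidiary by a resident firm (outward FDI) 334.1, inward foreign direct investment in the manufacturing sector 370.5; capital account: acquisition of foreign patents and trademarks (non-produced assets) 50.9, capital transfers received from emigrants 47.1.)

-213.1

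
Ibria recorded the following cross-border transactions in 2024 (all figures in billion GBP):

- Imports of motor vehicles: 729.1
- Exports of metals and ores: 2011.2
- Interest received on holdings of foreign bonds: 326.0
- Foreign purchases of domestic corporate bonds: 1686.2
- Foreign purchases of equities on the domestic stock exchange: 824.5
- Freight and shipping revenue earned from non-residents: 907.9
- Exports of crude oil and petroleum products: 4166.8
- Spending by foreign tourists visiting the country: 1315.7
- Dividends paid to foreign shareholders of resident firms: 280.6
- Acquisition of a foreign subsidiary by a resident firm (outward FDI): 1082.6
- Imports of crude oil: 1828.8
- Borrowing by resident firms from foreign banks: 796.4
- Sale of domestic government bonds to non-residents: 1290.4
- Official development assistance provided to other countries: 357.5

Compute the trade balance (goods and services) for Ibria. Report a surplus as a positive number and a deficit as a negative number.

Goods: 2011.2 - 1828.8 - 729.1 + 4166.8 = 3620.1
Services: 907.9 + 1315.7 = 2223.6
Trade balance = 3620.1 + 2223.6 = 5843.7
(Excluded from the trade balance — primary income: interest received on holdings of foreign bonds 326.0, dividends paid to foreign shareholders of resident firms 280.6; financial account: foreign purchases of domestic corporate bonds 1686.2, foreign purchases of equities on the domestic stock exchange 824.5, acquisition of a foreign subsidiary by a resident firm (outward FDI) 1082.6, borrowing by resident firms from foreign banks 796.4, sale of domestic government bonds to non-residents 1290.4; secondary income: official development assistance provided to other countries 357.5.)

5843.7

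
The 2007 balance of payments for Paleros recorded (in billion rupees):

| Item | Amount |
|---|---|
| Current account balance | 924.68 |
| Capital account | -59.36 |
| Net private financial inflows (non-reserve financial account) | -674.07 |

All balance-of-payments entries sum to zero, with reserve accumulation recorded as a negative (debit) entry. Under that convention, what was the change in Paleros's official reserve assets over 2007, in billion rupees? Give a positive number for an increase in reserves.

Official reserve transactions balance = -(924.68 + (-59.36) + (-674.07)) = -191.25
An accumulation of reserves is recorded as a debit (negative entry), so the change in the stock of reserves is the negative of that balance.
Change in official reserves = -(-191.25) = 191.25

191.25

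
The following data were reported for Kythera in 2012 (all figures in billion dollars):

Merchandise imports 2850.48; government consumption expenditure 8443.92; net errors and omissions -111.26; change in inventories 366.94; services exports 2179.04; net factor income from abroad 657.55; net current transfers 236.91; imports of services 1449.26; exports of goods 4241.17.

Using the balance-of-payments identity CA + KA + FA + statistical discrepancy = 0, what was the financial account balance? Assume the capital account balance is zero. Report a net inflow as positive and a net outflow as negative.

Goods balance = 4241.17 - 2850.48 = 1390.69
Services balance = 2179.04 - 1449.26 = 729.78
Trade balance (goods + services) = 1390.69 + 729.78 = 2120.47
Net primary income = 657.55
Net secondary income = 236.91
Current account = 2120.47 + 657.55 + 236.91 = 3014.93
Financial account = -(3014.93 + (-111.26)) = -2903.67

-2903.67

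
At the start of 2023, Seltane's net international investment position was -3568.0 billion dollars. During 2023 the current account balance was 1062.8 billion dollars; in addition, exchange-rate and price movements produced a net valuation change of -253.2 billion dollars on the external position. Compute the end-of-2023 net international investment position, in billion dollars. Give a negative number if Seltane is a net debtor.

-2758.4

Change in NIIP = current account + net valuation change = 1062.8 + (-253.2) = 809.6
End-of-year NIIP = -3568.0 + 809.6 = -2758.4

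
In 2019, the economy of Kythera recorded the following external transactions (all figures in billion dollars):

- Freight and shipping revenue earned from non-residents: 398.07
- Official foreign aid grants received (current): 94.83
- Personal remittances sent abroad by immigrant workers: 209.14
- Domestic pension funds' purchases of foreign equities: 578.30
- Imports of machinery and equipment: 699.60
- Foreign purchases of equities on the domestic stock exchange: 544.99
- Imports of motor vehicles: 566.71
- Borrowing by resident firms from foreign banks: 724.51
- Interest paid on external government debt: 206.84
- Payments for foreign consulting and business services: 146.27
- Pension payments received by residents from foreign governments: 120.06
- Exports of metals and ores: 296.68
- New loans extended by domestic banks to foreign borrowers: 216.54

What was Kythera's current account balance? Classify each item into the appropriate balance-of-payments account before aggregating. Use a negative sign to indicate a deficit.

-918.92

Goods: 296.68 - 566.71 - 699.60 = -969.63
Services: 398.07 - 146.27 = 251.80
Primary income: -206.84
Secondary income: -209.14 + 94.83 + 120.06 = 5.75
Current account = (-969.63) + 251.80 + (-206.84) + 5.75 = -918.92
(Excluded from the current account — financial account: domestic pension funds' purchases of foreign equities 578.30, foreign purchases of equities on the domestic stock exchange 544.99, borrowing by resident firms from foreign banks 724.51, new loans extended by domestic banks to foreign borrowers 216.54.)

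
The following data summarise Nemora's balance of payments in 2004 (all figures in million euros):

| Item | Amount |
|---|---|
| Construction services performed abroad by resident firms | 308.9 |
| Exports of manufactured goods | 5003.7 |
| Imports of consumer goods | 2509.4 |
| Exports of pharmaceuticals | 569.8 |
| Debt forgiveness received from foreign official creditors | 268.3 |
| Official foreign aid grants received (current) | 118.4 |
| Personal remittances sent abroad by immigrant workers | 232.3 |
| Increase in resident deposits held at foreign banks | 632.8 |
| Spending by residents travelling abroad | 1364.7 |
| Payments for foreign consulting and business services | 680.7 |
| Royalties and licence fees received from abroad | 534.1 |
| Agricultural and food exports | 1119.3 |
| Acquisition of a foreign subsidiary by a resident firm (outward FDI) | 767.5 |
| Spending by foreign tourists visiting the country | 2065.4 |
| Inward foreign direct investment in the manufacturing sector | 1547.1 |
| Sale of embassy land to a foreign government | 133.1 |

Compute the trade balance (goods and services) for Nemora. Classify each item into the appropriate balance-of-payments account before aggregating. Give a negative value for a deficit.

Goods: 1119.3 + 569.8 + 5003.7 - 2509.4 = 4183.4
Services: -1364.7 + 308.9 + 2065.4 - 680.7 + 534.1 = 863.0
Trade balance = 4183.4 + 863.0 = 5046.4
(Excluded from the trade balance — capital account: debt forgiveness received from foreign official creditors 268.3, sale of embassy land to a foreign government 133.1; secondary income: official foreign aid grants received (current) 118.4, personal remittances sent abroad by immigrant workers 232.3; financial account: increase in resident deposits held at foreign banks 632.8, acquisition of a foreign subsidiary by a resident firm (outward FDI) 767.5, inward foreign direct investment in the manufacturing sector 1547.1.)

5046.4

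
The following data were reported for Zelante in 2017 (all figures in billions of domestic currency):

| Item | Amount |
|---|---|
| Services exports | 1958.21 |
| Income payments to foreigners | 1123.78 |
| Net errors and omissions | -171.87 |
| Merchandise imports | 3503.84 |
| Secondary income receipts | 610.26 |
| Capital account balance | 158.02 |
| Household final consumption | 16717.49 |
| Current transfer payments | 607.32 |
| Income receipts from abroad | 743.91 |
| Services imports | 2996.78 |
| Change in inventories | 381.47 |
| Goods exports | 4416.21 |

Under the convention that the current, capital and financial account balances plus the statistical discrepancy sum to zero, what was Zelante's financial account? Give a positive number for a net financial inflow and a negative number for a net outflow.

516.98

Goods balance = 4416.21 - 3503.84 = 912.37
Services balance = 1958.21 - 2996.78 = -1038.57
Trade balance (goods + services) = 912.37 + (-1038.57) = -126.20
Net primary income = 743.91 - 1123.78 = -379.87
Net secondary income = 610.26 - 607.32 = 2.94
Current account = -126.20 + (-379.87) + 2.94 = -503.13
Financial account = -(-503.13 + 158.02 + (-171.87)) = 516.98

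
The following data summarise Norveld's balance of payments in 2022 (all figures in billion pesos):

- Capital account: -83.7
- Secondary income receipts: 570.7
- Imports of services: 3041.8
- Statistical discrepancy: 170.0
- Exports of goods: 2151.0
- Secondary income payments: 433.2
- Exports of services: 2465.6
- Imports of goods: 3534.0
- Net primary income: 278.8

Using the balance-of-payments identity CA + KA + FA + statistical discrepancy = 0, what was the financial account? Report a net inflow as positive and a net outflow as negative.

1456.6

Goods balance = 2151.0 - 3534.0 = -1383.0
Services balance = 2465.6 - 3041.8 = -576.2
Trade balance (goods + services) = -1383.0 + (-576.2) = -1959.2
Net primary income = 278.8
Net secondary income = 570.7 - 433.2 = 137.5
Current account = -1959.2 + 278.8 + 137.5 = -1542.9
Financial account = -(-1542.9 + (-83.7) + 170.0) = 1456.6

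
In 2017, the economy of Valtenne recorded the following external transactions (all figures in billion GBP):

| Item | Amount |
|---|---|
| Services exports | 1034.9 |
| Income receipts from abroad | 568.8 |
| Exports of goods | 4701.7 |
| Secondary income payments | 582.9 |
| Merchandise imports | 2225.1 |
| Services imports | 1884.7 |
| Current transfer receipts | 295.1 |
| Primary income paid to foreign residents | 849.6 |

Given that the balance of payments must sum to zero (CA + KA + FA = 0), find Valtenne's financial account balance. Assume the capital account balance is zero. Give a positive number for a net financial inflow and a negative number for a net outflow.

-1058.2

Goods balance = 4701.7 - 2225.1 = 2476.6
Services balance = 1034.9 - 1884.7 = -849.8
Trade balance (goods + services) = 2476.6 + (-849.8) = 1626.8
Net primary income = 568.8 - 849.6 = -280.8
Net secondary income = 295.1 - 582.9 = -287.8
Current account = 1626.8 + (-280.8) + (-287.8) = 1058.2
Financial account = -(1058.2) = -1058.2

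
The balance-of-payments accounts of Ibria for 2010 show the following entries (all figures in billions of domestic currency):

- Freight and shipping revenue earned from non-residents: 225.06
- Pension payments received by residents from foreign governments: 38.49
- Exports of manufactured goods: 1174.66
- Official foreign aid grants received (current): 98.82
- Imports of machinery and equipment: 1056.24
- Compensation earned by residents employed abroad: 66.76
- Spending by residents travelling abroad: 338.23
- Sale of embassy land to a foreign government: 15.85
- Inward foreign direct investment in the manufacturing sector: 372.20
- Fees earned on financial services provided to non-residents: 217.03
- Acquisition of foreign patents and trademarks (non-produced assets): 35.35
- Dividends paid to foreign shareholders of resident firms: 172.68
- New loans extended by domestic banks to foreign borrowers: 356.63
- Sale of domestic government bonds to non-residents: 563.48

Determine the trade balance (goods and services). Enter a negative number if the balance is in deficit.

222.28

Goods: 1174.66 - 1056.24 = 118.42
Services: -338.23 + 225.06 + 217.03 = 103.86
Trade balance = 118.42 + 103.86 = 222.28
(Excluded from the trade balance — secondary income: pension payments received by residents from foreign governments 38.49, official foreign aid grants received (current) 98.82; primary income: compensation earned by residents employed abroad 66.76, dividends paid to foreign shareholders of resident firms 172.68; capital account: sale of embassy land to a foreign government 15.85, acquisition of foreign patents and trademarks (non-produced assets) 35.35; financial account: inward foreign direct investment in the manufacturing sector 372.20, new loans extended by domestic banks to foreign borrowers 356.63, sale of domestic government bonds to non-residents 563.48.)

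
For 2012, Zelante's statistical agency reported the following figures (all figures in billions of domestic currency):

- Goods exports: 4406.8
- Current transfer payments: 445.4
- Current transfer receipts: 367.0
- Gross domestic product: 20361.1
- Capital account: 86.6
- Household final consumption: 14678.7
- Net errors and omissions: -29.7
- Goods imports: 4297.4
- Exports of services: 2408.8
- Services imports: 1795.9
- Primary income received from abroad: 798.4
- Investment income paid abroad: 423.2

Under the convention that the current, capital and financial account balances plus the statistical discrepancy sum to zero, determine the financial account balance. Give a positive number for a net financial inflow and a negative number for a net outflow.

-1076.0

Goods balance = 4406.8 - 4297.4 = 109.4
Services balance = 2408.8 - 1795.9 = 612.9
Trade balance (goods + services) = 109.4 + 612.9 = 722.3
Net primary income = 798.4 - 423.2 = 375.2
Net secondary income = 367.0 - 445.4 = -78.4
Current account = 722.3 + 375.2 + (-78.4) = 1019.1
Financial account = -(1019.1 + 86.6 + (-29.7)) = -1076.0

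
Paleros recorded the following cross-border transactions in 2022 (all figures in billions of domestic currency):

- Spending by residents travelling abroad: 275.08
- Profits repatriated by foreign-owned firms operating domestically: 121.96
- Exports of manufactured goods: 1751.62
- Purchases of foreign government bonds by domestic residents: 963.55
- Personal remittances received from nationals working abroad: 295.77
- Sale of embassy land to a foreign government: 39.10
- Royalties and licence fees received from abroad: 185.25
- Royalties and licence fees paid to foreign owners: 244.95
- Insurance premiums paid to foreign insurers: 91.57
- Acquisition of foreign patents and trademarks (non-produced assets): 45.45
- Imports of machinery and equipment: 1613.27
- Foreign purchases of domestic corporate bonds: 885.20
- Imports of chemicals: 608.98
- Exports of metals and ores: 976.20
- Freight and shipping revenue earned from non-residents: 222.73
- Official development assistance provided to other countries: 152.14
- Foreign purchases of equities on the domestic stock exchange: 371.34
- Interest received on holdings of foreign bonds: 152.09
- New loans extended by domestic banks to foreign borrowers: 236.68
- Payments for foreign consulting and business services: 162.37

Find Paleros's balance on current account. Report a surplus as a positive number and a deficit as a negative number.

Goods: 976.20 - 1613.27 + 1751.62 - 608.98 = 505.57
Services: -91.57 - 275.08 + 185.25 + 222.73 - 162.37 - 244.95 = -365.99
Primary income: -121.96 + 152.09 = 30.13
Secondary income: 295.77 - 152.14 = 143.63
Current account = 505.57 + (-365.99) + 30.13 + 143.63 = 313.34
(Excluded from the current account — financial account: purchases of foreign government bonds by domestic residents 963.55, foreign purchases of domestic corporate bonds 885.20, foreign purchases of equities on the domestic stock exchange 371.34, new loans extended by domestic banks to foreign borrowers 236.68; capital account: sale of embassy land to a foreign government 39.10, acquisition of foreign patents and trademarks (non-produced assets) 45.45.)

313.34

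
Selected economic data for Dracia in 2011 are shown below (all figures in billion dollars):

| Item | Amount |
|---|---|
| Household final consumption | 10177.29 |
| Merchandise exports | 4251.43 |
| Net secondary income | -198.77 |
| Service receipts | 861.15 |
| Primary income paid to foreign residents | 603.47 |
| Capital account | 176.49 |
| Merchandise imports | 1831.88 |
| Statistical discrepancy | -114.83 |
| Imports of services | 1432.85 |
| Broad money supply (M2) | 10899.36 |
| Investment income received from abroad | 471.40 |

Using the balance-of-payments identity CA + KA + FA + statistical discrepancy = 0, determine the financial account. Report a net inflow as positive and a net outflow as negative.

Goods balance = 4251.43 - 1831.88 = 2419.55
Services balance = 861.15 - 1432.85 = -571.70
Trade balance (goods + services) = 2419.55 + (-571.70) = 1847.85
Net primary income = 471.40 - 603.47 = -132.07
Net secondary income = -198.77
Current account = 1847.85 + (-132.07) + (-198.77) = 1517.01
Financial account = -(1517.01 + 176.49 + (-114.83)) = -1578.67

-1578.67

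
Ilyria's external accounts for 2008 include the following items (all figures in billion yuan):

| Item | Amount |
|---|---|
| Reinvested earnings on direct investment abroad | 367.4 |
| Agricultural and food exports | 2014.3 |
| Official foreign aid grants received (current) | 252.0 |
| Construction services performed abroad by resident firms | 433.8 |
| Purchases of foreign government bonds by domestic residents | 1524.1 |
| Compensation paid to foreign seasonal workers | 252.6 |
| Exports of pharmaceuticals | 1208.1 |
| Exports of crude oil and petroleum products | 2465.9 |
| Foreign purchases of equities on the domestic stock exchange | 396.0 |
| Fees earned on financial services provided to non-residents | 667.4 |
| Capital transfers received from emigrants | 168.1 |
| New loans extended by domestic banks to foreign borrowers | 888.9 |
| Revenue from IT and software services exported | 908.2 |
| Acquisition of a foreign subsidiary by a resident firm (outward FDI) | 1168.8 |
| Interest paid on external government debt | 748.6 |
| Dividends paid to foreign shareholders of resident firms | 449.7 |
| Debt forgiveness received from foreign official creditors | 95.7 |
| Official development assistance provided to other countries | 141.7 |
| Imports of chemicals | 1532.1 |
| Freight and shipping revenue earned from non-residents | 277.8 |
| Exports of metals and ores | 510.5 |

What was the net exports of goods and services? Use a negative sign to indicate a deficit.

6953.9

Goods: 1208.1 + 2014.3 + 510.5 - 1532.1 + 2465.9 = 4666.7
Services: 667.4 + 277.8 + 908.2 + 433.8 = 2287.2
Trade balance = 4666.7 + 2287.2 = 6953.9
(Excluded from the trade balance — primary income: reinvested earnings on direct investment abroad 367.4, compensation paid to foreign seasonal workers 252.6, interest paid on external government debt 748.6, dividends paid to foreign shareholders of resident firms 449.7; secondary income: official foreign aid grants received (current) 252.0, official development assistance provided to other countries 141.7; financial account: purchases of foreign government bonds by domestic residents 1524.1, foreign purchases of equities on the domestic stock exchange 396.0, new loans extended by domestic banks to foreign borrowers 888.9, acquisition of a foreign subsidiary by a resident firm (outward FDI) 1168.8; capital account: capital transfers received from emigrants 168.1, debt forgiveness received from foreign official creditors 95.7.)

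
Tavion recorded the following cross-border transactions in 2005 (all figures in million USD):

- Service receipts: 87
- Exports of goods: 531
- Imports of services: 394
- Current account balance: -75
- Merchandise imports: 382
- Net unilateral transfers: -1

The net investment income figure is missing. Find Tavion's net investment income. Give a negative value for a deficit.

Current account = goods balance + services balance + net primary income + net secondary income
Sum of the known components = -159
Net investment income = CA - (known components) = -75 - (-159) = 84

84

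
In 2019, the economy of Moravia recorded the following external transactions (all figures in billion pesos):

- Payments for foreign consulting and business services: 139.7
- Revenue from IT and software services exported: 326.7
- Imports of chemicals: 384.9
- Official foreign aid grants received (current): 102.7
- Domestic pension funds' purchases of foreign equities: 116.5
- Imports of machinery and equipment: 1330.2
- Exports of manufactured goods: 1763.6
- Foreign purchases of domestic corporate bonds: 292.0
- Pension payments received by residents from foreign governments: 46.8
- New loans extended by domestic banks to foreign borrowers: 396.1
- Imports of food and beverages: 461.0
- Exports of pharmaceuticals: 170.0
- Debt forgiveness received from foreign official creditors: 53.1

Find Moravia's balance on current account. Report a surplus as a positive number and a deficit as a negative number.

Goods: 170.0 + 1763.6 - 1330.2 - 384.9 - 461.0 = -242.5
Services: -139.7 + 326.7 = 187.0
Secondary income: 46.8 + 102.7 = 149.5
Current account = (-242.5) + 187.0 + 149.5 = 94.0
(Excluded from the current account — financial account: domestic pension funds' purchases of foreign equities 116.5, foreign purchases of domestic corporate bonds 292.0, new loans extended by domestic banks to foreign borrowers 396.1; capital account: debt forgiveness received from foreign official creditors 53.1.)

94.0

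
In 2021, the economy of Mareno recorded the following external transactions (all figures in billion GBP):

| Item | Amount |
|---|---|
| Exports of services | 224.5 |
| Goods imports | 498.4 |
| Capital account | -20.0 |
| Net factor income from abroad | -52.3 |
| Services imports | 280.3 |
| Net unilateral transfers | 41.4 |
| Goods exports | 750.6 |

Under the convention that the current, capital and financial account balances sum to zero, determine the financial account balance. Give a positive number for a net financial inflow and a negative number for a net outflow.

Goods balance = 750.6 - 498.4 = 252.2
Services balance = 224.5 - 280.3 = -55.8
Trade balance (goods + services) = 252.2 + (-55.8) = 196.4
Net primary income = -52.3
Net secondary income = 41.4
Current account = 196.4 + (-52.3) + 41.4 = 185.5
Financial account = -(185.5 + (-20.0)) = -165.5

-165.5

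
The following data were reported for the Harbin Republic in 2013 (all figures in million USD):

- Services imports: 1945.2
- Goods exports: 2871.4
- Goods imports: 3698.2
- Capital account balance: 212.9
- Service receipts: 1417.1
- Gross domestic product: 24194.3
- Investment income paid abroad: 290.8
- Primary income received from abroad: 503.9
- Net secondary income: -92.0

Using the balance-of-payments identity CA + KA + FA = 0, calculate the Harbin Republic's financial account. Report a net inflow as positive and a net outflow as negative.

1020.9

Goods balance = 2871.4 - 3698.2 = -826.8
Services balance = 1417.1 - 1945.2 = -528.1
Trade balance (goods + services) = -826.8 + (-528.1) = -1354.9
Net primary income = 503.9 - 290.8 = 213.1
Net secondary income = -92.0
Current account = -1354.9 + 213.1 + (-92.0) = -1233.8
Financial account = -(-1233.8 + 212.9) = 1020.9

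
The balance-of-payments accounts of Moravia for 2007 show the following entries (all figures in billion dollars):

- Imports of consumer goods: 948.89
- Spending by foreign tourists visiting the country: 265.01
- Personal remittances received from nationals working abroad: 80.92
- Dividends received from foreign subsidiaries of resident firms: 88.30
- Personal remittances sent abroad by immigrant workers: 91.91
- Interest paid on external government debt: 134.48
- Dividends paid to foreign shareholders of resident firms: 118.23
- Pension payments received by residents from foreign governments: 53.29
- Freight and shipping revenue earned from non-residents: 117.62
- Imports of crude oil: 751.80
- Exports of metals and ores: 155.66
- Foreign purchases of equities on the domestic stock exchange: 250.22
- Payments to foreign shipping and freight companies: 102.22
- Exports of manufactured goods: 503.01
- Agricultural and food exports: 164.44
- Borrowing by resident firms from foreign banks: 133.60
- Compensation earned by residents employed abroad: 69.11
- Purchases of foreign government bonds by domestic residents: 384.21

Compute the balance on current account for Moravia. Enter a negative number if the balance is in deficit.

Goods: -948.89 - 751.80 + 503.01 + 164.44 + 155.66 = -877.58
Services: -102.22 + 265.01 + 117.62 = 280.41
Primary income: -118.23 - 134.48 + 69.11 + 88.30 = -95.30
Secondary income: 53.29 + 80.92 - 91.91 = 42.30
Current account = (-877.58) + 280.41 + (-95.30) + 42.30 = -650.17
(Excluded from the current account — financial account: foreign purchases of equities on the domestic stock exchange 250.22, borrowing by resident firms from foreign banks 133.60, purchases of foreign government bonds by domestic residents 384.21.)

-650.17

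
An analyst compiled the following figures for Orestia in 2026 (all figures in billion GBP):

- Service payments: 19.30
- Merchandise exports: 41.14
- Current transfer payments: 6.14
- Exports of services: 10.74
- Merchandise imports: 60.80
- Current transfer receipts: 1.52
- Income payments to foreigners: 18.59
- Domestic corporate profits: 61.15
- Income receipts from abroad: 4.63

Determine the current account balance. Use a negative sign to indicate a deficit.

-46.80

Goods balance = 41.14 - 60.80 = -19.66
Services balance = 10.74 - 19.30 = -8.56
Trade balance (goods + services) = -19.66 + (-8.56) = -28.22
Net primary income = 4.63 - 18.59 = -13.96
Net secondary income = 1.52 - 6.14 = -4.62
Current account = -28.22 + (-13.96) + (-4.62) = -46.80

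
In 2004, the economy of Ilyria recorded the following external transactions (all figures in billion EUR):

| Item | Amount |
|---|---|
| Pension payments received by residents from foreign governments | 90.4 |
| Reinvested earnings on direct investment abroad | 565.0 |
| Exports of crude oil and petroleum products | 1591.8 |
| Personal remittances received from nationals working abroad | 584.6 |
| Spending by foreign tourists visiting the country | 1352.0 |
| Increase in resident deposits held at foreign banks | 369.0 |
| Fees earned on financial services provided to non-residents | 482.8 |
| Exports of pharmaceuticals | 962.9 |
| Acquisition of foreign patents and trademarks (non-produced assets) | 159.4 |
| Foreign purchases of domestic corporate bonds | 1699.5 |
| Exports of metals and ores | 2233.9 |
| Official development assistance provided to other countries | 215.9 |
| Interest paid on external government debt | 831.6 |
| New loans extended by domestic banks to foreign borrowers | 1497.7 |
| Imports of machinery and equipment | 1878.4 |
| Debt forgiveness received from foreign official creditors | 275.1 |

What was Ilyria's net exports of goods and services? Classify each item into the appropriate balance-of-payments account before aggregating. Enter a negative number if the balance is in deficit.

Goods: -1878.4 + 962.9 + 1591.8 + 2233.9 = 2910.2
Services: 1352.0 + 482.8 = 1834.8
Trade balance = 2910.2 + 1834.8 = 4745.0
(Excluded from the trade balance — secondary income: pension payments received by residents from foreign governments 90.4, personal remittances received from nationals working abroad 584.6, official development assistance provided to other countries 215.9; primary income: reinvested earnings on direct investment abroad 565.0, interest paid on external government debt 831.6; financial account: increase in resident deposits held at foreign banks 369.0, foreign purchases of domestic corporate bonds 1699.5, new loans extended by domestic banks to foreign borrowers 1497.7; capital account: acquisition of foreign patents and trademarks (non-produced assets) 159.4, debt forgiveness received from foreign official creditors 275.1.)

4745.0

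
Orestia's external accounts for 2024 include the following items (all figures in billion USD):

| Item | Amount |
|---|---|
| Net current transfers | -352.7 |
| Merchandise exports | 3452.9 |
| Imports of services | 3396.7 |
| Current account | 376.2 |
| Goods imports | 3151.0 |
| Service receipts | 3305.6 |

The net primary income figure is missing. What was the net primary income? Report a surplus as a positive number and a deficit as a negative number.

518.1

Current account = goods balance + services balance + net primary income + net secondary income
Sum of the known components = -141.9
Net primary income = CA - (known components) = 376.2 - (-141.9) = 518.1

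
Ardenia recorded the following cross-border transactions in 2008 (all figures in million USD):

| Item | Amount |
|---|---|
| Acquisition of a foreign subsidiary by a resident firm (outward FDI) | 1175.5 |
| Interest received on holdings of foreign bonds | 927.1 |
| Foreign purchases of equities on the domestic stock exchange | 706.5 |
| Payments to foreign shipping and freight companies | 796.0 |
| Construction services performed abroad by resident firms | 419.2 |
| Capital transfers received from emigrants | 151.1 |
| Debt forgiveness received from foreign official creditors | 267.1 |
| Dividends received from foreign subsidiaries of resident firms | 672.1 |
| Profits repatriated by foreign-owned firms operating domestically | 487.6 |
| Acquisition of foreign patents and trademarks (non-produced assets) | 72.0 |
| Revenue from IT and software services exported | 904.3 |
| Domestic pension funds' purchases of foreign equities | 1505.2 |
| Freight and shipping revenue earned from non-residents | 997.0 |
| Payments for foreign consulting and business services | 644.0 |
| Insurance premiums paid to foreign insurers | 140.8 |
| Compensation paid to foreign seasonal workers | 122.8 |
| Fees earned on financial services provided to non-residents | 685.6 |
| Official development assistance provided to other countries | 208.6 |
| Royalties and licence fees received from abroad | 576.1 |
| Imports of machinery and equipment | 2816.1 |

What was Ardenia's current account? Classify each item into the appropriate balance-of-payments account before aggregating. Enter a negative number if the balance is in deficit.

-34.5

Goods: -2816.1
Services: 576.1 - 796.0 + 685.6 - 140.8 + 997.0 + 904.3 - 644.0 + 419.2 = 2001.4
Primary income: 927.1 + 672.1 - 487.6 - 122.8 = 988.8
Secondary income: -208.6
Current account = (-2816.1) + 2001.4 + 988.8 + (-208.6) = -34.5
(Excluded from the current account — financial account: acquisition of a foreign subsidiary by a resident firm (outward FDI) 1175.5, foreign purchases of equities on the domestic stock exchange 706.5, domestic pension funds' purchases of foreign equities 1505.2; capital account: capital transfers received from emigrants 151.1, debt forgiveness received from foreign official creditors 267.1, acquisition of foreign patents and trademarks (non-produced assets) 72.0.)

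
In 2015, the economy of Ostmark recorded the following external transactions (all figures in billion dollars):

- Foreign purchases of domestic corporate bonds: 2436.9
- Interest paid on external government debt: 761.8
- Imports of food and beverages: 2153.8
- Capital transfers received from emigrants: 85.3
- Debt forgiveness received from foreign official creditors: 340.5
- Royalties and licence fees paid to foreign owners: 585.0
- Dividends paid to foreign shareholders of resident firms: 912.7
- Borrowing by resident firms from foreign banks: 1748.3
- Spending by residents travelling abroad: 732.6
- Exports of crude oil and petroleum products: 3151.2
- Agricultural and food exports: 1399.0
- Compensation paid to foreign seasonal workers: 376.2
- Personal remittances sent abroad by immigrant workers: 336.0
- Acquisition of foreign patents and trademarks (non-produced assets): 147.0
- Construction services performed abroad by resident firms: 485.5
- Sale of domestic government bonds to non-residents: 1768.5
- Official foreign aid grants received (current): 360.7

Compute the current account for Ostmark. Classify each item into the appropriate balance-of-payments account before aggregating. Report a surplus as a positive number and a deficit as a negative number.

-461.7

Goods: -2153.8 + 1399.0 + 3151.2 = 2396.4
Services: 485.5 - 732.6 - 585.0 = -832.1
Primary income: -376.2 - 761.8 - 912.7 = -2050.7
Secondary income: 360.7 - 336.0 = 24.7
Current account = 2396.4 + (-832.1) + (-2050.7) + 24.7 = -461.7
(Excluded from the current account — financial account: foreign purchases of domestic corporate bonds 2436.9, borrowing by resident firms from foreign banks 1748.3, sale of domestic government bonds to non-residents 1768.5; capital account: capital transfers received from emigrants 85.3, debt forgiveness received from foreign official creditors 340.5, acquisition of foreign patents and trademarks (non-produced assets) 147.0.)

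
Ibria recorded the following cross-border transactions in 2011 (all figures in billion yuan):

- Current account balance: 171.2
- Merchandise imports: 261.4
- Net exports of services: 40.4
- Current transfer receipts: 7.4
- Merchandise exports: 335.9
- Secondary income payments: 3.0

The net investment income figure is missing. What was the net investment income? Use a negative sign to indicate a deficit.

Current account = goods balance + services balance + net primary income + net secondary income
Sum of the known components = 119.3
Net investment income = CA - (known components) = 171.2 - 119.3 = 51.9

51.9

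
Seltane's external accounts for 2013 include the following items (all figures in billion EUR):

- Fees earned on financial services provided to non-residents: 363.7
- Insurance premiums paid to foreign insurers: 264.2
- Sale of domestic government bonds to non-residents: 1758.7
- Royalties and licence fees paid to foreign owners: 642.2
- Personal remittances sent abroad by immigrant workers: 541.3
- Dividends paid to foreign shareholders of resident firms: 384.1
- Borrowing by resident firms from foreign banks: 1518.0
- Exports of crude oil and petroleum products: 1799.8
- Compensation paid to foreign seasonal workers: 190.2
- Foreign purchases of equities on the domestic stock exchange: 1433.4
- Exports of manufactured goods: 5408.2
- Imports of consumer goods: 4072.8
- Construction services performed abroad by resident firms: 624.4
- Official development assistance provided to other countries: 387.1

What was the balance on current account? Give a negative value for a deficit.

1714.2

Goods: 5408.2 + 1799.8 - 4072.8 = 3135.2
Services: -264.2 + 624.4 - 642.2 + 363.7 = 81.7
Primary income: -190.2 - 384.1 = -574.3
Secondary income: -387.1 - 541.3 = -928.4
Current account = 3135.2 + 81.7 + (-574.3) + (-928.4) = 1714.2
(Excluded from the current account — financial account: sale of domestic government bonds to non-residents 1758.7, borrowing by resident firms from foreign banks 1518.0, foreign purchases of equities on the domestic stock exchange 1433.4.)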